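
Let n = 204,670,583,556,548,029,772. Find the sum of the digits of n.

2+0+4+6+7+0+5+8+3+5+5+6+5+4+8+0+2+9+7+7+2 = 95

95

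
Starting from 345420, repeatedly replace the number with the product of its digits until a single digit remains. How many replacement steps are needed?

1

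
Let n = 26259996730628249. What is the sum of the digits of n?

89

2+6+2+5+9+9+9+6+7+3+0+6+2+8+2+4+9 = 89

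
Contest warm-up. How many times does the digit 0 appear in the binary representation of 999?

2

999 in base 2 is 1111100111.
The digit 0 appears 2 times.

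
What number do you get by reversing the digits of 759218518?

815812957

Reversing 759218518 gives 815812957.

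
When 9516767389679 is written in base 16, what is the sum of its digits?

104

9516767389679 in base 16 is 8A7CB8A27EF.
Digit sum: 8+10+7+12+11+8+10+2+7+14+15 = 104.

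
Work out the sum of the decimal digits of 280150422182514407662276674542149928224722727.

181

2+8+0+1+5+0+4+2+2+1+8+2+5+1+4+4+0+7+6+6+2+2+7+6+6+7+4+5+4+2+1+4+9+9+2+8+2+2+4+7+2+2+7+2+7 = 181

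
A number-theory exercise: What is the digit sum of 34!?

34! = 295232799039604140847618609643520000000
Sum of its 39 digits: 144.

144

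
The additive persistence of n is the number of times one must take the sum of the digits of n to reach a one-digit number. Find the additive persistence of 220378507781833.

3

220378507781833 → 64 → 10 → 1 (3 steps)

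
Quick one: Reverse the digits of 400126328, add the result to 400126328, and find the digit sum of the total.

34

Reversal of 400126328 is 823621004; 400126328 + 823621004 = 1223747332.
Digit sum of 1223747332: 1+2+2+3+7+4+7+3+3+2 = 34.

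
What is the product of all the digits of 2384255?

2×3×8×4×2×5×5 = 9600

9600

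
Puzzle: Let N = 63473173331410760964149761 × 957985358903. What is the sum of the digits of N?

63473173331410760964149761 × 957985358903 = 60806370734603866005557351107826672183
Sum of its 38 digits: 155.

155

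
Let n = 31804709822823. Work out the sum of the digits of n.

3+1+8+0+4+7+0+9+8+2+2+8+2+3 = 57

57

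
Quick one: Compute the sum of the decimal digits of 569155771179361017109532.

5+6+9+1+5+5+7+7+1+1+7+9+3+6+1+0+1+7+1+0+9+5+3+2 = 101

101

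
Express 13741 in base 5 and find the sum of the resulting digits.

17

13741 in base 5 is 414431.
Digit sum: 4+1+4+4+3+1 = 17.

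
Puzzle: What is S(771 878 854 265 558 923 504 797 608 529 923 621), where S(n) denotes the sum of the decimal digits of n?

185

7+7+1+8+7+8+8+5+4+2+6+5+5+5+8+9+2+3+5+0+4+7+9+7+6+0+8+5+2+9+9+2+3+6+2+1 = 185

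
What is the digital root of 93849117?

6

9+3+8+4+9+1+1+7 = 42
4+2 = 6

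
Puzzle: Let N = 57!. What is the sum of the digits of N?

57! = 40526919504877216755680601905432322134980384796226602145184481280000000000000
Sum of its 77 digits: 270.

270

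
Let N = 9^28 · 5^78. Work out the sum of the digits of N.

9^28 · 5^78 = 1731612062662996906237990749034770838359932609851199458717019297182559967041015625
Sum of its 82 digits: 387.

387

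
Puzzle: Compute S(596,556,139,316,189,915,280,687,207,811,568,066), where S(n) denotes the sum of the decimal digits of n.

173

5+9+6+5+5+6+1+3+9+3+1+6+1+8+9+9+1+5+2+8+0+6+8+7+2+0+7+8+1+1+5+6+8+0+6+6 = 173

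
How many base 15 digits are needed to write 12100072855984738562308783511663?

27

12100072855984738562308783511663 in base 15 is 32DBB26E0D377777DA86E7BD6C8, which has 27 digits.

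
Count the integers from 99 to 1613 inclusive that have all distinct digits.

The integers in [99, 1613] that have all distinct digits: 102, 103, 104, 105, 106, 107, …, 1608, 1609.
935 qualify.

935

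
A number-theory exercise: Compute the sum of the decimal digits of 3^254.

3^254 = 15445383597460525862771087421073478123802094534281015332400536047781785847751826215666863239345512169090185060060988826169
Sum of its 122 digits: 522.

522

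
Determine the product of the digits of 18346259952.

1×8×3×4×6×2×5×9×9×5×2 = 4665600

4665600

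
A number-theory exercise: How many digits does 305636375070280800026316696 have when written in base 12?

25

305636375070280800026316696 in base 12 is 3A1764315130A752708696AA0, which has 25 digits.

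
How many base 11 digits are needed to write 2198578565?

2198578565 in base 11 is A29049687, which has 9 digits.

9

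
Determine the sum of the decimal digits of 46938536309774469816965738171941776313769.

218

4+6+9+3+8+5+3+6+3+0+9+7+7+4+4+6+9+8+1+6+9+6+5+7+3+8+1+7+1+9+4+1+7+7+6+3+1+3+7+6+9 = 218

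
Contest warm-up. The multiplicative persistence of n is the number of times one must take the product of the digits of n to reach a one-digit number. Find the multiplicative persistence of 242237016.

1

242237016 → 0 (1 step)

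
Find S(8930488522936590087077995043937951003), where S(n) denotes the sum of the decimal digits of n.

8+9+3+0+4+8+8+5+2+2+9+3+6+5+9+0+0+8+7+0+7+7+9+9+5+0+4+3+9+3+7+9+5+1+0+0+3 = 177

177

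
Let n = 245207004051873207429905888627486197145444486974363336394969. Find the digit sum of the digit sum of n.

First digit sum: 284.
2+8+4 = 14.

14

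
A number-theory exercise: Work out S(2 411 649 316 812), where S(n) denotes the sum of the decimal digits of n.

48

2+4+1+1+6+4+9+3+1+6+8+1+2 = 48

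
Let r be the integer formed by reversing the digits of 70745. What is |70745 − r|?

16038

Reverse of 70745 is 54707.
|70745 − 54707| = 16038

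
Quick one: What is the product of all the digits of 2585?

400

2×5×8×5 = 400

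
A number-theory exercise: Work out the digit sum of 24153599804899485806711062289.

2+4+1+5+3+5+9+9+8+0+4+8+9+9+4+8+5+8+0+6+7+1+1+0+6+2+2+8+9 = 143

143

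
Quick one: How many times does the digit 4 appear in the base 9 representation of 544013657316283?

1

544013657316283 in base 9 is 2570165303756504.
The digit 4 appears 1 time.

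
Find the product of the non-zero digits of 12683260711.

1×2×6×8×3×2×6×7×1×1 = 24192

24192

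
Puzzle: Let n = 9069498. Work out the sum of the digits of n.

9+0+6+9+4+9+8 = 45

45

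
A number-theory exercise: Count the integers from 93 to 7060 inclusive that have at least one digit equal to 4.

The integers in [93, 7060] that have at least one digit equal to 4: 94, 104, 114, 124, 134, 140, …, 7049, 7054.
2623 qualify.

2623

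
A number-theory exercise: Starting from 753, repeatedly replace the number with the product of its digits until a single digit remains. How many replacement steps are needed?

2

753 → 105 → 0 (2 steps)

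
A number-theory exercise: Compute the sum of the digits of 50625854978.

59

5+0+6+2+5+8+5+4+9+7+8 = 59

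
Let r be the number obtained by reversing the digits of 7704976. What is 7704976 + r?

Reverse of 7704976 is 6794077.
7704976 + 6794077 = 14499053

14499053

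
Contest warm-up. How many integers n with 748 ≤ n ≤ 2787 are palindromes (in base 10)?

43

The integers in [748, 2787] that are palindromes (in base 10): 757, 767, 777, 787, 797, 808, …, 2662, 2772.
43 qualify.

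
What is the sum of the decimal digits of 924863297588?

9+2+4+8+6+3+2+9+7+5+8+8 = 71

71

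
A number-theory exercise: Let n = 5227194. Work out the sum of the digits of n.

30

5+2+2+7+1+9+4 = 30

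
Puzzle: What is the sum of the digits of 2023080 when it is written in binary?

2023080 in base 2 is 111101101111010101000.
Digit sum: 1+1+1+1+0+1+1+0+1+1+1+1+0+1+0+1+0+1+0+0+0 = 13.

13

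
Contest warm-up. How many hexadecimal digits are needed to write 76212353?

76212353 in base 16 is 48AE881, which has 7 digits.

7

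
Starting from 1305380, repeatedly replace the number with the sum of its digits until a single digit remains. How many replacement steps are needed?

1305380 → 20 → 2 (2 steps)

2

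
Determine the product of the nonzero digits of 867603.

8×6×7×6×3 = 6048

6048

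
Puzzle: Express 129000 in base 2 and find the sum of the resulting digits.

129000 in base 2 is 11111011111101000.
Digit sum: 1+1+1+1+1+0+1+1+1+1+1+1+0+1+0+0+0 = 12.

12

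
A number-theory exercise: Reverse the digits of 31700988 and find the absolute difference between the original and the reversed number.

57199725

Reverse of 31700988 is 88900713.
|31700988 − 88900713| = 57199725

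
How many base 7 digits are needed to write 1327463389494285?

18

1327463389494285 in base 7 is 546416031166014201, which has 18 digits.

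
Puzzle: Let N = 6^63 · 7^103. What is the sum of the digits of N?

630

6^63 · 7^103 = 11711887596371649677668260067655729270303281938607692074805207931475570244717452441677255029984268395265596143675613823705924564301119488
Sum of its 137 digits: 630.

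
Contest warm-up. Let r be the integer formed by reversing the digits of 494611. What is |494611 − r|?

Reverse of 494611 is 116494.
|494611 − 116494| = 378117

378117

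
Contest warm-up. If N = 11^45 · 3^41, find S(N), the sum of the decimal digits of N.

11^45 · 3^41 = 2658534347376989933201247281572759018222246143452976102597654684753
Sum of its 67 digits: 306.

306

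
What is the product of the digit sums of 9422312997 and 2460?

S(9422312997) = 9+4+2+2+3+1+2+9+9+7 = 48.
S(2460) = 2+4+6+0 = 12.
48 · 12 = 576.

576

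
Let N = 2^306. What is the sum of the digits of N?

370

2^306 = 130370302485407109521180524058200202307293977194619920040712988758680403184853549195737432064
Sum of its 93 digits: 370.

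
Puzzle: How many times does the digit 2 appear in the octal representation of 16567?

16567 in base 8 is 40267.
The digit 2 appears 1 time.

1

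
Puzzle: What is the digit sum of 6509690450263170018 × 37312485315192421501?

6509690450263170018 × 37312485315192421501 = 242892729331892873589458290689881757018
Sum of its 39 digits: 207.

207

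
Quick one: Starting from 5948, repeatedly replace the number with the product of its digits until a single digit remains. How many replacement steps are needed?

5948 → 1440 → 0 (2 steps)

2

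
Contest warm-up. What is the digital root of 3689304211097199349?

7

3+6+8+9+3+0+4+2+1+1+0+9+7+1+9+9+3+4+9 = 88
8+8 = 16
1+6 = 7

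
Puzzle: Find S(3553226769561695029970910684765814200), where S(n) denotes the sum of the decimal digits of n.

3+5+5+3+2+2+6+7+6+9+5+6+1+6+9+5+0+2+9+9+7+0+9+1+0+6+8+4+7+6+5+8+1+4+2+0+0 = 168

168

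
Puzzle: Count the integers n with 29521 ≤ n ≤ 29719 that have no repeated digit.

84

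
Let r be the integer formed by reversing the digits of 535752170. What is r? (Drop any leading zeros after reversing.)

Reversing 535752170 gives 71257535.

71257535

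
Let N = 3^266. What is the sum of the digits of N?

540

3^266 = 8208310104418019325036929470142710287591508921392837069266273277769200052715078275880213466781018332653457038503871962768079529
Sum of its 127 digits: 540.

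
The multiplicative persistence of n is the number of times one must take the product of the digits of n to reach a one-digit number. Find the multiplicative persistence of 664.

664 → 144 → 16 → 6 (3 steps)

3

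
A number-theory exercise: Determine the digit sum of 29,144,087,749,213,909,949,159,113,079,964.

2+9+1+4+4+0+8+7+7+4+9+2+1+3+9+0+9+9+4+9+1+5+9+1+1+3+0+7+9+9+6+4 = 156

156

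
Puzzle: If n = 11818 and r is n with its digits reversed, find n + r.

93629

Reverse of 11818 is 81811.
11818 + 81811 = 93629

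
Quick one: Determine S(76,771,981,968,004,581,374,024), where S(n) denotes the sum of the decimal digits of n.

107

7+6+7+7+1+9+8+1+9+6+8+0+0+4+5+8+1+3+7+4+0+2+4 = 107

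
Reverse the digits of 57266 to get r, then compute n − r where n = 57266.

-9009

Reverse of 57266 is 66275.
57266 − 66275 = -9009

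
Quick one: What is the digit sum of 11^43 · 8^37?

340

11^43 · 8^37 = 1563921609319192907353509175886206090026150187825041876008956256537441455833088
Sum of its 79 digits: 340.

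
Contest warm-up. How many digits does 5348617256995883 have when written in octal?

18

5348617256995883 in base 8 is 230010477751106053, which has 18 digits.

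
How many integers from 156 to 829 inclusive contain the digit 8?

158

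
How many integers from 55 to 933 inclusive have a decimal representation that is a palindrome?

88

The integers in [55, 933] that have a decimal representation that is a palindrome: 55, 66, 77, 88, 99, 101, …, 919, 929.
88 qualify.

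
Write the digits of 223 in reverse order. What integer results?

322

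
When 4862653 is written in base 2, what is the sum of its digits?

12

4862653 in base 2 is 10010100011001010111101.
Digit sum: 1+0+0+1+0+1+0+0+0+1+1+0+0+1+0+1+0+1+1+1+1+0+1 = 12.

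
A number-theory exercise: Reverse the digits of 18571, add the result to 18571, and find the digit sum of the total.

Reversal of 18571 is 17581; 18571 + 17581 = 36152.
Digit sum of 36152: 3+6+1+5+2 = 17.

17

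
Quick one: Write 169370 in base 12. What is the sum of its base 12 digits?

169370 in base 12 is 82022.
Digit sum: 8+2+0+2+2 = 14.

14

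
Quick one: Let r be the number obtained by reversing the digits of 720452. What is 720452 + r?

974479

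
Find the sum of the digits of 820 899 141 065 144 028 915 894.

108

8+2+0+8+9+9+1+4+1+0+6+5+1+4+4+0+2+8+9+1+5+8+9+4 = 108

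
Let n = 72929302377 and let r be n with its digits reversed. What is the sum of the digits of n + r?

Reversal of 72929302377 is 77320392927; 72929302377 + 77320392927 = 150249695304.
Digit sum of 150249695304: 1+5+0+2+4+9+6+9+5+3+0+4 = 48.

48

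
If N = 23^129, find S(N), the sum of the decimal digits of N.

863

23^129 = 46014090918489079891353709935215457573732838899984914597517663648396755265936471662913864204117975946258171512598451129072162163264819079957320449939857150752840874855389527063
Sum of its 176 digits: 863.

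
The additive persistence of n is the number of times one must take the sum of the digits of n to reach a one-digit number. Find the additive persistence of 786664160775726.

3

786664160775726 → 78 → 15 → 6 (3 steps)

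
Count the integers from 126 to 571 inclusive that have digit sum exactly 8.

The integers in [126, 571] that have digit sum exactly 8: 134, 143, 152, 161, 170, 206, …, 521, 530.
27 qualify.

27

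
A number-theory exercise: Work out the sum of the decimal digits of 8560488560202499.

8+5+6+0+4+8+8+5+6+0+2+0+2+4+9+9 = 76

76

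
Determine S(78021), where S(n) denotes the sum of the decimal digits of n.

7+8+0+2+1 = 18

18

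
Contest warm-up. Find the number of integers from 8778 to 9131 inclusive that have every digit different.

134

The integers in [8778, 9131] that have every digit different: 8790, 8791, 8792, 8793, 8794, 8795, …, 9128, 9130.
134 qualify.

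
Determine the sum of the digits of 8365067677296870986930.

8+3+6+5+0+6+7+6+7+7+2+9+6+8+7+0+9+8+6+9+3+0 = 122

122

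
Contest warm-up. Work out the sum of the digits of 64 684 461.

6+4+6+8+4+4+6+1 = 39

39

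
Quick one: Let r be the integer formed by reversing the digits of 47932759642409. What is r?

Reversing 47932759642409 gives 90424695723974.

90424695723974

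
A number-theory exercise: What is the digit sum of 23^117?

23^117 = 2099697900880111780612874579046384971121280921205556667872438286436289288241533475908372710840807983799864713718934796766070341262407620554769043038216722154103
Sum of its 160 digits: 719.

719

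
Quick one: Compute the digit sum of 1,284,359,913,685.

1+2+8+4+3+5+9+9+1+3+6+8+5 = 64

64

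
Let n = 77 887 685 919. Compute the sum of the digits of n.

7+7+8+8+7+6+8+5+9+1+9 = 75

75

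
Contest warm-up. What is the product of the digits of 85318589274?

19353600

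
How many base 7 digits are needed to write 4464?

4464 in base 7 is 16005, which has 5 digits.

5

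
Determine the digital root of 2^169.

2

The digital root of n equals n mod 9 (or 9 when 9 | n), so we need 2^169 mod 9.
2^169 ≡ 2 (mod 9), so the digital root is 2.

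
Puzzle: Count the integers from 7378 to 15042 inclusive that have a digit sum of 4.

The integers in [7378, 15042] that have a digit sum of 4: 10003, 10012, 10021, 10030, 10102, 10111, …, 12100, 13000.
20 qualify.

20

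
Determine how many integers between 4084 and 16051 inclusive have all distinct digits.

The integers in [4084, 16051] that have all distinct digits: 4085, 4086, 4087, 4089, 4091, 4092, …, 16048, 16049.
4677 qualify.

4677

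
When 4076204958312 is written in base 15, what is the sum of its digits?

60

4076204958312 in base 15 is 710711DC15C.
Digit sum: 7+1+0+7+1+1+13+12+1+5+12 = 60.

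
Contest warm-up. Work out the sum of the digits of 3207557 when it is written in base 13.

41

3207557 in base 13 is 883C82.
Digit sum: 8+8+3+12+8+2 = 41.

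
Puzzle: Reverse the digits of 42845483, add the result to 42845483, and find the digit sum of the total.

22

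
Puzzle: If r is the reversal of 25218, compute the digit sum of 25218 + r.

18

Reversal of 25218 is 81252; 25218 + 81252 = 106470.
Digit sum of 106470: 1+0+6+4+7+0 = 18.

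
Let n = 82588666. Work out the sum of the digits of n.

8+2+5+8+8+6+6+6 = 49

49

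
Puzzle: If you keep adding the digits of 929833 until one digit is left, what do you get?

9+2+9+8+3+3 = 34
3+4 = 7

7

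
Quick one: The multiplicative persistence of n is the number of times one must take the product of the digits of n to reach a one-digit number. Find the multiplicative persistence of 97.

3

97 → 63 → 18 → 8 (3 steps)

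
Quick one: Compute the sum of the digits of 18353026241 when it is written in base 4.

23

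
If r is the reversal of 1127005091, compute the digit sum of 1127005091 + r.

Reversal of 1127005091 is 1905007211; 1127005091 + 1905007211 = 3032012302.
Digit sum of 3032012302: 3+0+3+2+0+1+2+3+0+2 = 16.

16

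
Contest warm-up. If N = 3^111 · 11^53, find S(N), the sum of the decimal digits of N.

486

3^111 · 11^53 = 1426499380108087758774908101813553535101353683532822837128328553518648298591388210017102569842584591670747657
Sum of its 109 digits: 486.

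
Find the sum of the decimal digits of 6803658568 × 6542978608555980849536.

6803658568 × 6542978608555980849536 = 44516192470342617214589525224448
Sum of its 32 digits: 131.

131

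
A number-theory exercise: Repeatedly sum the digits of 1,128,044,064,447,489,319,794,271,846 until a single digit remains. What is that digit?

1

1+1+2+8+0+4+4+0+6+4+4+4+7+4+8+9+3+1+9+7+9+4+2+7+1+8+4+6 = 127
1+2+7 = 10
1+0 = 1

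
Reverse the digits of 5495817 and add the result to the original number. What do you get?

Reverse of 5495817 is 7185945.
5495817 + 7185945 = 12681762

12681762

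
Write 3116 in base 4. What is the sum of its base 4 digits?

8

3116 in base 4 is 300230.
Digit sum: 3+0+0+2+3+0 = 8.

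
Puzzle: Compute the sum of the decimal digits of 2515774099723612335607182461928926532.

2+5+1+5+7+7+4+0+9+9+7+2+3+6+1+2+3+3+5+6+0+7+1+8+2+4+6+1+9+2+8+9+2+6+5+3+2 = 162

162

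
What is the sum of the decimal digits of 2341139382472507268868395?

2+3+4+1+1+3+9+3+8+2+4+7+2+5+0+7+2+6+8+8+6+8+3+9+5 = 116

116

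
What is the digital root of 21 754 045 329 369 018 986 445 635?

2

2+1+7+5+4+0+4+5+3+2+9+3+6+9+0+1+8+9+8+6+4+4+5+6+3+5 = 119
1+1+9 = 11
1+1 = 2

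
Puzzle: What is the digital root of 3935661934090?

4

3+9+3+5+6+6+1+9+3+4+0+9+0 = 58
5+8 = 13
1+3 = 4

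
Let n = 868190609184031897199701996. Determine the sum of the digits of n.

139

8+6+8+1+9+0+6+0+9+1+8+4+0+3+1+8+9+7+1+9+9+7+0+1+9+9+6 = 139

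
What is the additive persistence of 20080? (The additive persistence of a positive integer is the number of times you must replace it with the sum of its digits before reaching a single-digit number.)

20080 → 10 → 1 (2 steps)

2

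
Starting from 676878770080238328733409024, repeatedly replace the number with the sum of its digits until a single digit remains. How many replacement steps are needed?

2

676878770080238328733409024 → 122 → 5 (2 steps)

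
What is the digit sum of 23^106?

23^106 = 2203690593468701693401954159985178669353725494499857842934186816494760909131754538181451138334899407726011670883974930191748430255688022867799889
Sum of its 145 digits: 715.

715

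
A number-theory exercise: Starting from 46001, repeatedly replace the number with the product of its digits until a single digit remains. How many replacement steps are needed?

1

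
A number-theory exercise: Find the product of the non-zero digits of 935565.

20250

9×3×5×5×6×5 = 20250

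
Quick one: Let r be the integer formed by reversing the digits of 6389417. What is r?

Reversing 6389417 gives 7149836.

7149836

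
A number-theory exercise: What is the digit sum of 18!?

18! = 6402373705728000
Sum of its 16 digits: 54.

54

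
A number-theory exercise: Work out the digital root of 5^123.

The digital root of n equals n mod 9 (or 9 when 9 | n), so we need 5^123 mod 9.
5^123 ≡ 8 (mod 9), so the digital root is 8.

8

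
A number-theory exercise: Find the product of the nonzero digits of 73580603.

7×3×5×8×6×3 = 15120

15120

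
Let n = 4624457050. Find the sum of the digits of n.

4+6+2+4+4+5+7+0+5+0 = 37

37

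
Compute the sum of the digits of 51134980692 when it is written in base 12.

48

51134980692 in base 12 is 9AB1002870.
Digit sum: 9+10+11+1+0+0+2+8+7+0 = 48.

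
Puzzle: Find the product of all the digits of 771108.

0

7×7×1×1×0×8 = 0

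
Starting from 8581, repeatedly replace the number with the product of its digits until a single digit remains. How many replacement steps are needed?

8581 → 320 → 0 (2 steps)

2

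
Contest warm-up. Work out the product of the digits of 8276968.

290304

8×2×7×6×9×6×8 = 290304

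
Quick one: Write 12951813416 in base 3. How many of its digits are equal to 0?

8

12951813416 in base 3 is 1020102122010021220012.
The digit 0 appears 8 times.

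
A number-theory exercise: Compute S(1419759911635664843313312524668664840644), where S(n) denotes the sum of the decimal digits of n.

178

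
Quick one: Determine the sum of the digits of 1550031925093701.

1+5+5+0+0+3+1+9+2+5+0+9+3+7+0+1 = 51

51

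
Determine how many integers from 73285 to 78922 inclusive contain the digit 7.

5638

The integers in [73285, 78922] that contain the digit 7: 73285, 73286, 73287, 73288, 73289, 73290, …, 78921, 78922.
5638 qualify.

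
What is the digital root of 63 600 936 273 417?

3

6+3+6+0+0+9+3+6+2+7+3+4+1+7 = 57
5+7 = 12
1+2 = 3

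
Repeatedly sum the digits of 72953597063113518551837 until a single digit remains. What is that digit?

7+2+9+5+3+5+9+7+0+6+3+1+1+3+5+1+8+5+5+1+8+3+7 = 104
1+0+4 = 5

5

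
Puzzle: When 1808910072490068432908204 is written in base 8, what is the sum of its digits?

97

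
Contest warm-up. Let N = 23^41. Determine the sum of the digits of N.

272

23^41 = 67739389260745218861137988047774370539553852007909099223
Sum of its 56 digits: 272.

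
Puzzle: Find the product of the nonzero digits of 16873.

1008

1×6×8×7×3 = 1008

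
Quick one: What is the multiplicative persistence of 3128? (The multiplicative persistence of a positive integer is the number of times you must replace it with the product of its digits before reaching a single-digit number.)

3

3128 → 48 → 32 → 6 (3 steps)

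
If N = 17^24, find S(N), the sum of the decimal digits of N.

109

17^24 = 339448671314611904643504117121
Sum of its 30 digits: 109.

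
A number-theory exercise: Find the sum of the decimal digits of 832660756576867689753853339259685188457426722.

242

8+3+2+6+6+0+7+5+6+5+7+6+8+6+7+6+8+9+7+5+3+8+5+3+3+3+9+2+5+9+6+8+5+1+8+8+4+5+7+4+2+6+7+2+2 = 242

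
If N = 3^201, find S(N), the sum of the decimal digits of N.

441

3^201 = 796841966627624308016343966107338880487700357960183487923724885217277472703906548983154097132003
Sum of its 96 digits: 441.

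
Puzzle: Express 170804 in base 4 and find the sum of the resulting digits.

14

170804 in base 4 is 221230310.
Digit sum: 2+2+1+2+3+0+3+1+0 = 14.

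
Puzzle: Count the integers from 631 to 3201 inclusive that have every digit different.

The integers in [631, 3201] that have every digit different: 631, 632, 634, 635, 637, 638, …, 3198, 3201.
1384 qualify.

1384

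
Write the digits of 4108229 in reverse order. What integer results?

Reversing 4108229 gives 9228014.

9228014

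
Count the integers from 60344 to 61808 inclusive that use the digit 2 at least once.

The integers in [60344, 61808] that use the digit 2 at least once: 60352, 60362, 60372, 60382, 60392, 60402, …, 61792, 61802.
353 qualify.

353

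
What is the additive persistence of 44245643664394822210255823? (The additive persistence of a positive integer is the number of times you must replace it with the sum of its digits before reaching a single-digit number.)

2

44245643664394822210255823 → 104 → 5 (2 steps)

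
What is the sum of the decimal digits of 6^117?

432

6^117 = 11058501848889398044247231674620986485321431295577581053898440737775600150566980478866292736
Sum of its 92 digits: 432.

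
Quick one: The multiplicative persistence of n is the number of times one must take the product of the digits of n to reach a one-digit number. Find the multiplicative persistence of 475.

475 → 140 → 0 (2 steps)

2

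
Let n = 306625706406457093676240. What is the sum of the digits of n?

98

3+0+6+6+2+5+7+0+6+4+0+6+4+5+7+0+9+3+6+7+6+2+4+0 = 98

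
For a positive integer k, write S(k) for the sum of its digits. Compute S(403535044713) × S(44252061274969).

2379

S(403535044713) = 4+0+3+5+3+5+0+4+4+7+1+3 = 39.
S(44252061274969) = 4+4+2+5+2+0+6+1+2+7+4+9+6+9 = 61.
39 · 61 = 2379.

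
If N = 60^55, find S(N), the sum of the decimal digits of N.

162

60^55 = 62851952135660053355610535331500262172917760000000000000000000000000000000000000000000000000000000
Sum of its 98 digits: 162.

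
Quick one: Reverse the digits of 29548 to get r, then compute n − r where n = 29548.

-55044

Reverse of 29548 is 84592.
29548 − 84592 = -55044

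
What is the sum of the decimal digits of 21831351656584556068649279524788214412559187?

208

2+1+8+3+1+3+5+1+6+5+6+5+8+4+5+5+6+0+6+8+6+4+9+2+7+9+5+2+4+7+8+8+2+1+4+4+1+2+5+5+9+1+8+7 = 208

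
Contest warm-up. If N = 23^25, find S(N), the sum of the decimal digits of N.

167

23^25 = 11045767571919545466173812409689943
Sum of its 35 digits: 167.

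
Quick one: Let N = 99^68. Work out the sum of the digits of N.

657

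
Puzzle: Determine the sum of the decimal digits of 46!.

46! = 5502622159812088949850305428800254892961651752960000000000
Sum of its 58 digits: 216.

216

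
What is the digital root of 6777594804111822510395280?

6

6+7+7+7+5+9+4+8+0+4+1+1+1+8+2+2+5+1+0+3+9+5+2+8+0 = 105
1+0+5 = 6
(Equivalently, 6777594804111822510395280 mod 9 = 6.)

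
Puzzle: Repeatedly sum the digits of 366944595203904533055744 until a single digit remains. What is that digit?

6

3+6+6+9+4+4+5+9+5+2+0+3+9+0+4+5+3+3+0+5+5+7+4+4 = 105
1+0+5 = 6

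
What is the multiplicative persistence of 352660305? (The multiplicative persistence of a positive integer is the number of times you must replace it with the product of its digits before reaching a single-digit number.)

352660305 → 0 (1 step)

1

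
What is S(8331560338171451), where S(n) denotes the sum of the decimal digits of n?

8+3+3+1+5+6+0+3+3+8+1+7+1+4+5+1 = 59

59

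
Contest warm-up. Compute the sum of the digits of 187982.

1+8+7+9+8+2 = 35

35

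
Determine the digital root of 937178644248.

9

9+3+7+1+7+8+6+4+4+2+4+8 = 63
6+3 = 9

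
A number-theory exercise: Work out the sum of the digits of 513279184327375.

67

5+1+3+2+7+9+1+8+4+3+2+7+3+7+5 = 67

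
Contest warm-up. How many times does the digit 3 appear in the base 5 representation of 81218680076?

5

81218680076 in base 5 is 2312313440230301.
The digit 3 appears 5 times.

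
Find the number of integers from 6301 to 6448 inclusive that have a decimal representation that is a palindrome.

The integers in [6301, 6448] that have a decimal representation that is a palindrome: 6336, 6446.
2 qualify.

2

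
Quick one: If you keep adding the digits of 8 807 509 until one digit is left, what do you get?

8+8+0+7+5+0+9 = 37
3+7 = 10
1+0 = 1

1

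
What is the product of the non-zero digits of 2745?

2×7×4×5 = 280

280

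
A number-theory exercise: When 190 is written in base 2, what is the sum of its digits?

6

190 in base 2 is 10111110.
Digit sum: 1+0+1+1+1+1+1+0 = 6.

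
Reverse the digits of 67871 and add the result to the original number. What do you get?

Reverse of 67871 is 17876.
67871 + 17876 = 85747

85747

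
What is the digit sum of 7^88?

7^88 = 233683216210633558353880137011125430143959282107856711392134007594290612801
Sum of its 75 digits: 277.

277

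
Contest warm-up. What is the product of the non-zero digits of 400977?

4×9×7×7 = 1764

1764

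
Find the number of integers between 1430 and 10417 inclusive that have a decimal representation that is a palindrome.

The integers in [1430, 10417] that have a decimal representation that is a palindrome: 1441, 1551, 1661, 1771, 1881, 1991, …, 10301, 10401.
91 qualify.

91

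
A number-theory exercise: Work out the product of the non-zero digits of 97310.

9×7×3×1 = 189

189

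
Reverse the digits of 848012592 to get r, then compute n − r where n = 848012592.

Reverse of 848012592 is 295210848.
848012592 − 295210848 = 552801744

552801744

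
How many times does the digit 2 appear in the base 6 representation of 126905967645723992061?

3

126905967645723992061 in base 6 is 42441010550110303440022113.
The digit 2 appears 3 times.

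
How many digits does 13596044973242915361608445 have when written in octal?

13596044973242915361608445 in base 8 is 5477046114520156125076651375, which has 28 digits.

28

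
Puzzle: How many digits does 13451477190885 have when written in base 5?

13451477190885 in base 5 is 3230342111130102020, which has 19 digits.

19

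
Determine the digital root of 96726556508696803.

9+6+7+2+6+5+5+6+5+0+8+6+9+6+8+0+3 = 91
9+1 = 10
1+0 = 1

1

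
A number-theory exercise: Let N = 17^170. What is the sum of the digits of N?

937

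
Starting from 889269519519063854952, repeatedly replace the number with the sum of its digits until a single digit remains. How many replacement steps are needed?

889269519519063854952 → 114 → 6 (2 steps)

2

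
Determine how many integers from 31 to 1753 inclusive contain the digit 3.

The integers in [31, 1753] that contain the digit 3: 31, 32, 33, 34, 35, 36, …, 1743, 1753.
496 qualify.

496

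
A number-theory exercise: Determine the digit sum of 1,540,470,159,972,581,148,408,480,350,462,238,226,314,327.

1+5+4+0+4+7+0+1+5+9+9+7+2+5+8+1+1+4+8+4+0+8+4+8+0+3+5+0+4+6+2+2+3+8+2+2+6+3+1+4+3+2+7 = 168

168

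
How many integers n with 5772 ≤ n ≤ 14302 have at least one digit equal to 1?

5427

The integers in [5772, 14302] that have at least one digit equal to 1: 5781, 5791, 5801, 5810, 5811, 5812, …, 14301, 14302.
5427 qualify.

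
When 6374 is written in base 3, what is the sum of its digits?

10

6374 in base 3 is 22202002.
Digit sum: 2+2+2+0+2+0+0+2 = 10.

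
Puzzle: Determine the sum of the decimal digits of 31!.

135

31! = 8222838654177922817725562880000000
Sum of its 34 digits: 135.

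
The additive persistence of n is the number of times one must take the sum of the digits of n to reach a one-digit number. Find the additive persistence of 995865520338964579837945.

995865520338964579837945 → 139 → 13 → 4 (3 steps)

3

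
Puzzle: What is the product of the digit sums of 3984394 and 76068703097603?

S(3984394) = 3+9+8+4+3+9+4 = 40.
S(76068703097603) = 7+6+0+6+8+7+0+3+0+9+7+6+0+3 = 62.
40 · 62 = 2480.

2480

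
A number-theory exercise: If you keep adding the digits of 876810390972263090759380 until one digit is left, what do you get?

8+7+6+8+1+0+3+9+0+9+7+2+2+6+3+0+9+0+7+5+9+3+8+0 = 112
1+1+2 = 4

4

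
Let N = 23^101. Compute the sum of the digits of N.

23^101 = 342382404646349906057205801490874347335703752037431479791270728812115965406404621099504973295378976497369961620127288149768965118187148023
Sum of its 138 digits: 623.

623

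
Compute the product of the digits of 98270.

0

9×8×2×7×0 = 0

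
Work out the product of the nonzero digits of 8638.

1152

8×6×3×8 = 1152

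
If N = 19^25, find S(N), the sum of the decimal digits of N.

19^25 = 93076495688256089536609610280499
Sum of its 32 digits: 163.

163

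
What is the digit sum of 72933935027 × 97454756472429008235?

72933935027 × 97454756472429008235 = 7107758876632245003481537947345
Sum of its 31 digits: 141.

141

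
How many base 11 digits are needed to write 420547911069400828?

17

420547911069400828 in base 11 is 9174858555028434A, which has 17 digits.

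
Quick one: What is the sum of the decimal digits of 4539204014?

32

4+5+3+9+2+0+4+0+1+4 = 32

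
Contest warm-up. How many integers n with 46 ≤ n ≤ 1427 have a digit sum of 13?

The integers in [46, 1427] that have a digit sum of 13: 49, 58, 67, 76, 85, 94, …, 1417, 1426.
112 qualify.

112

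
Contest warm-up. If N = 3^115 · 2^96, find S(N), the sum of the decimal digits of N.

3^115 · 2^96 = 585900510623158245311696353203507872969385321700709716685530383733940132489044426752
Sum of its 84 digits: 351.

351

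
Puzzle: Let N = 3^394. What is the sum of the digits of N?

3^394 = 96777491202405110716686243588387923479434773131395494873623077104611914336876452889683537077430911053710497029938759824234471595434601600403491199526111463687188320060027864461513420211369
Sum of its 188 digits: 810.

810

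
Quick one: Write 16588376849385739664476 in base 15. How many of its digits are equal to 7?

16588376849385739664476 in base 15 is B3572B55DD15A48ECA1.
The digit 7 appears 1 time.

1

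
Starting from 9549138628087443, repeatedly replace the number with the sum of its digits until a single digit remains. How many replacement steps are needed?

2

9549138628087443 → 81 → 9 (2 steps)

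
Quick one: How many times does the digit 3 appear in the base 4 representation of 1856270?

1856270 in base 4 is 13011030032.
The digit 3 appears 3 times.

3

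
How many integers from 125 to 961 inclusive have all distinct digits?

615

The integers in [125, 961] that have all distinct digits: 125, 126, 127, 128, 129, 130, …, 960, 961.
615 qualify.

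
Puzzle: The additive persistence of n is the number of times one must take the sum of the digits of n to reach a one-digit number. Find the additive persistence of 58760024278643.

58760024278643 → 62 → 8 (2 steps)

2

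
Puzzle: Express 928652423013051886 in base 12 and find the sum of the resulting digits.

928652423013051886 in base 12 is 503366710824A783A.
Digit sum: 5+0+3+3+6+6+7+1+0+8+2+4+10+7+8+3+10 = 83.

83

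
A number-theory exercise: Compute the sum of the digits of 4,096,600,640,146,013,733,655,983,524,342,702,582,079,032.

4+0+9+6+6+0+0+6+4+0+1+4+6+0+1+3+7+3+3+6+5+5+9+8+3+5+2+4+3+4+2+7+0+2+5+8+2+0+7+9+0+3+2 = 164

164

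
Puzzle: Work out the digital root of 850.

4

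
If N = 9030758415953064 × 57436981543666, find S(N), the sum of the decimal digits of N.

9030758415953064 × 57436981543666 = 518699504462402538827322492624
Sum of its 30 digits: 132.

132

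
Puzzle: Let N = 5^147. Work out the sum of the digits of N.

5^147 = 5605193857299268283694918333159664525121047767506063087028273135559164330743442405946552753448486328125
Sum of its 103 digits: 458.

458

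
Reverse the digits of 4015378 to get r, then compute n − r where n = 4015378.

Reverse of 4015378 is 8735104.
4015378 − 8735104 = -4719726

-4719726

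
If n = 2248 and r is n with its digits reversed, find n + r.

10670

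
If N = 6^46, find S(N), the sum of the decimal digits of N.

6^46 = 623673825204293256669089197883129856
Sum of its 36 digits: 180.

180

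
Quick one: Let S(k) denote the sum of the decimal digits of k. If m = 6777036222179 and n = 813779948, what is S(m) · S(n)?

3304

S(6777036222179) = 6+7+7+7+0+3+6+2+2+2+1+7+9 = 59.
S(813779948) = 8+1+3+7+7+9+9+4+8 = 56.
59 · 56 = 3304.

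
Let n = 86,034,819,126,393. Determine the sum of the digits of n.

63

8+6+0+3+4+8+1+9+1+2+6+3+9+3 = 63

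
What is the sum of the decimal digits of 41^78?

577

41^78 = 626817083156905835645982846896853232394349839255348472464047607766810321638878963510422129359510974715023274775220490057671921
Sum of its 126 digits: 577.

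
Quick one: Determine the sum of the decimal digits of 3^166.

387

3^166 = 15926791088519786003064148590679881418931379526481396121112548658575277686941529
Sum of its 80 digits: 387.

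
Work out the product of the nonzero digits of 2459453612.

2×4×5×9×4×5×3×6×1×2 = 259200

259200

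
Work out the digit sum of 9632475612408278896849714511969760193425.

198

9+6+3+2+4+7+5+6+1+2+4+0+8+2+7+8+8+9+6+8+4+9+7+1+4+5+1+1+9+6+9+7+6+0+1+9+3+4+2+5 = 198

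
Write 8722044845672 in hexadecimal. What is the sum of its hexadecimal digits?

8722044845672 in base 16 is 7EEC2627E68.
Digit sum: 7+14+14+12+2+6+2+7+14+6+8 = 92.

92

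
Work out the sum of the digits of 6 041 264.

23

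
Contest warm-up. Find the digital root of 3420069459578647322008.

3+4+2+0+0+6+9+4+5+9+5+7+8+6+4+7+3+2+2+0+0+8 = 94
9+4 = 13
1+3 = 4

4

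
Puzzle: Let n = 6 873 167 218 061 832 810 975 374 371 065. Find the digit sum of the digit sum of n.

First digit sum: 135.
1+3+5 = 9.

9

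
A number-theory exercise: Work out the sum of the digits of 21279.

21

2+1+2+7+9 = 21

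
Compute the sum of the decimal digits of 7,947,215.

35

7+9+4+7+2+1+5 = 35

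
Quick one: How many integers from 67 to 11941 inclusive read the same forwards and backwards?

The integers in [67, 11941] that read the same forwards and backwards: 77, 88, 99, 101, 111, 121, …, 11811, 11911.
203 qualify.

203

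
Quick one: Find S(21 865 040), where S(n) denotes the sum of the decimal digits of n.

26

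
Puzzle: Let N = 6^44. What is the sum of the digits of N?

6^44 = 17324272922341479351919144385642496
Sum of its 35 digits: 153.

153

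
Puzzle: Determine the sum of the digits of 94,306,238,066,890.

64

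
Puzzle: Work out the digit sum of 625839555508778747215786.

130

6+2+5+8+3+9+5+5+5+5+0+8+7+7+8+7+4+7+2+1+5+7+8+6 = 130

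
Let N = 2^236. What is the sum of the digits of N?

2^236 = 110427941548649020598956093796432407239217743554726184882600387580788736
Sum of its 72 digits: 337.

337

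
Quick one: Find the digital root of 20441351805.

6

2+0+4+4+1+3+5+1+8+0+5 = 33
3+3 = 6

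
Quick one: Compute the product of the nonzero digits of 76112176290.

7×6×1×1×2×1×7×6×2×9 = 63504

63504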